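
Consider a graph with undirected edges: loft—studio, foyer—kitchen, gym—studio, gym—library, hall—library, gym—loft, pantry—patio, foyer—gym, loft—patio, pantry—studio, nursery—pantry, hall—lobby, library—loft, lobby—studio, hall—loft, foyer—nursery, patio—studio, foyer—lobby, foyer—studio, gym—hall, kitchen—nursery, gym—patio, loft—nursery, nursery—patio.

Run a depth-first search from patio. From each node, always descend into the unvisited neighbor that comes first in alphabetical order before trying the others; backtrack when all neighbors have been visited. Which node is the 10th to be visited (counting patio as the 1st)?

studio

Visit patio
patio → gym
gym → foyer
foyer → kitchen
kitchen → nursery
nursery → loft
loft → hall
hall → library
hall → lobby
lobby → studio
studio → pantry

Visit order: patio, gym, foyer, kitchen, nursery, loft, hall, library, lobby, studio, pantry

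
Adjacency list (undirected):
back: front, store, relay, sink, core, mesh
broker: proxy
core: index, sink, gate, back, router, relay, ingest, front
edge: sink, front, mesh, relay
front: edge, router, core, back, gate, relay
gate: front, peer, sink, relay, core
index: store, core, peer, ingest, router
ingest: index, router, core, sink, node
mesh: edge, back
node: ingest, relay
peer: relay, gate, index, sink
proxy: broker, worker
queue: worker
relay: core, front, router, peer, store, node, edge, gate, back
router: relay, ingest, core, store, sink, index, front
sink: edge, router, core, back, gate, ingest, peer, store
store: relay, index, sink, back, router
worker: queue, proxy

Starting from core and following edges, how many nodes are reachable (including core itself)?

14

BFS from core visits: core, back, front, gate, index, ingest, relay, router, sink, mesh, store, edge, peer, node
Reachable nodes: 14 of 18 total.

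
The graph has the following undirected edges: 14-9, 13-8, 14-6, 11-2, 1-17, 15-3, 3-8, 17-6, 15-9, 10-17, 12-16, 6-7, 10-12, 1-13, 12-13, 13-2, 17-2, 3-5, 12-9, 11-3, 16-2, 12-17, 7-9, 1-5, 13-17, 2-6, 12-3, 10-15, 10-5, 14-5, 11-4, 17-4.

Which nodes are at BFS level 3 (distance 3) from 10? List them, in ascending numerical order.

Level 0: 10
Level 1: 5, 12, 15, 17
Level 2: 1, 2, 3, 4, 6, 9, 13, 14, 16
Level 3: 7, 8, 11

7, 8, 11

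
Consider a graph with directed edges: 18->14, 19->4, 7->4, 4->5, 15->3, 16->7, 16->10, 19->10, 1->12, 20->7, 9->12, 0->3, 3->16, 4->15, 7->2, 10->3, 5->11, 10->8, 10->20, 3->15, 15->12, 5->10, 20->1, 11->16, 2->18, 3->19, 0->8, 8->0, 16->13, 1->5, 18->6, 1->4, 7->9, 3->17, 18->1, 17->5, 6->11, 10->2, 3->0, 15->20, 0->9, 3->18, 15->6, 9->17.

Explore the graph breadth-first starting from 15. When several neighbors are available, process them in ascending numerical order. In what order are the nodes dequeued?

15 3 6 12 20 0 16 17 18 19 11 1 7 8 9 10 13 5 14 4 2

Visit 15; enqueue 3, 6, 12, 20 → queue [3, 6, 12, 20]
Visit 3; enqueue 0, 16, 17, 18, 19 → queue [6, 12, 20, 0, 16, 17, 18, 19]
Visit 6; enqueue 11 → queue [12, 20, 0, 16, 17, 18, 19, 11]
Visit 12 → queue [20, 0, 16, 17, 18, 19, 11]
Visit 20; enqueue 1, 7 → queue [0, 16, 17, 18, 19, 11, 1, 7]
Visit 0; enqueue 8, 9 → queue [16, 17, 18, 19, 11, 1, 7, 8, 9]
Visit 16; enqueue 10, 13 → queue [17, 18, 19, 11, 1, 7, 8, 9, 10, 13]
Visit 17; enqueue 5 → queue [18, 19, 11, 1, 7, 8, 9, 10, 13, 5]
Visit 18; enqueue 14 → queue [19, 11, 1, 7, 8, 9, 10, 13, 5, 14]
Visit 19; enqueue 4 → queue [11, 1, 7, 8, 9, 10, 13, 5, 14, 4]
Visit 11 → queue [1, 7, 8, 9, 10, 13, 5, 14, 4]
Visit 1 → queue [7, 8, 9, 10, 13, 5, 14, 4]
Visit 7; enqueue 2 → queue [8, 9, 10, 13, 5, 14, 4, 2]
Visit 8 → queue [9, 10, 13, 5, 14, 4, 2]
Visit 9 → queue [10, 13, 5, 14, 4, 2]
Visit 10 → queue [13, 5, 14, 4, 2]
Visit 13 → queue [5, 14, 4, 2]
Visit 5 → queue [14, 4, 2]
Visit 14 → queue [4, 2]
Visit 4 → queue [2]
Visit 2 → queue []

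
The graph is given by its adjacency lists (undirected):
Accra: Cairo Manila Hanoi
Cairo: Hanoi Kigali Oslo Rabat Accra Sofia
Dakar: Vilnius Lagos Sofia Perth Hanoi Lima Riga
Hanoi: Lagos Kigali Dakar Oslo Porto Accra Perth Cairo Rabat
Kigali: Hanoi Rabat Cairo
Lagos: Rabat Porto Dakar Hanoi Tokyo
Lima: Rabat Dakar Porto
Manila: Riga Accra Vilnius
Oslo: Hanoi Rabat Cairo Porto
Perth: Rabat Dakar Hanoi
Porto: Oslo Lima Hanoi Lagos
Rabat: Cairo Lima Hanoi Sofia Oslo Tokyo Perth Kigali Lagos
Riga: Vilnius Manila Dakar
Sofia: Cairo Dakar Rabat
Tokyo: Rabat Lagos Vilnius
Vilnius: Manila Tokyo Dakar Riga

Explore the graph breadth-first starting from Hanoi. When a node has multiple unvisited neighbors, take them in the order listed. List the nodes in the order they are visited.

Hanoi Lagos Kigali Dakar Oslo Porto Accra Perth Cairo Rabat Tokyo Vilnius Sofia Lima Riga Manila

Visit Hanoi; enqueue Lagos, Kigali, Dakar, Oslo, Porto, Accra, Perth, Cairo, Rabat → queue [Lagos, Kigali, Dakar, Oslo, Porto, Accra, Perth, Cairo, Rabat]
Visit Lagos; enqueue Tokyo → queue [Kigali, Dakar, Oslo, Porto, Accra, Perth, Cairo, Rabat, Tokyo]
Visit Kigali → queue [Dakar, Oslo, Porto, Accra, Perth, Cairo, Rabat, Tokyo]
Visit Dakar; enqueue Vilnius, Sofia, Lima, Riga → queue [Oslo, Porto, Accra, Perth, Cairo, Rabat, Tokyo, Vilnius, Sofia, Lima, Riga]
Visit Oslo → queue [Porto, Accra, Perth, Cairo, Rabat, Tokyo, Vilnius, Sofia, Lima, Riga]
Visit Porto → queue [Accra, Perth, Cairo, Rabat, Tokyo, Vilnius, Sofia, Lima, Riga]
Visit Accra; enqueue Manila → queue [Perth, Cairo, Rabat, Tokyo, Vilnius, Sofia, Lima, Riga, Manila]
Visit Perth → queue [Cairo, Rabat, Tokyo, Vilnius, Sofia, Lima, Riga, Manila]
Visit Cairo → queue [Rabat, Tokyo, Vilnius, Sofia, Lima, Riga, Manila]
Visit Rabat → queue [Tokyo, Vilnius, Sofia, Lima, Riga, Manila]
Visit Tokyo → queue [Vilnius, Sofia, Lima, Riga, Manila]
Visit Vilnius → queue [Sofia, Lima, Riga, Manila]
Visit Sofia → queue [Lima, Riga, Manila]
Visit Lima → queue [Riga, Manila]
Visit Riga → queue [Manila]
Visit Manila → queue []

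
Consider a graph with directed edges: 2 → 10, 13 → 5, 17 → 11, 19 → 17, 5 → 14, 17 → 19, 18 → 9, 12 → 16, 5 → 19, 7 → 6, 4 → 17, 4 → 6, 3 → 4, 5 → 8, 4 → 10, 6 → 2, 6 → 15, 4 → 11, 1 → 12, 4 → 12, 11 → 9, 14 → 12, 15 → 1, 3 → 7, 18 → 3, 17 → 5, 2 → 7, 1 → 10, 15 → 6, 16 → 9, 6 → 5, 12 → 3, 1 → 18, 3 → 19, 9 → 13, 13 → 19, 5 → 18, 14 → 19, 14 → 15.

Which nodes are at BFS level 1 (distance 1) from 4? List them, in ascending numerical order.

Level 0: 4
Level 1: 6, 10, 11, 12, 17
Level 2: 2, 3, 5, 9, 15, 16, 19
Level 3: 1, 7, 8, 13, 14, 18

6, 10, 11, 12, 17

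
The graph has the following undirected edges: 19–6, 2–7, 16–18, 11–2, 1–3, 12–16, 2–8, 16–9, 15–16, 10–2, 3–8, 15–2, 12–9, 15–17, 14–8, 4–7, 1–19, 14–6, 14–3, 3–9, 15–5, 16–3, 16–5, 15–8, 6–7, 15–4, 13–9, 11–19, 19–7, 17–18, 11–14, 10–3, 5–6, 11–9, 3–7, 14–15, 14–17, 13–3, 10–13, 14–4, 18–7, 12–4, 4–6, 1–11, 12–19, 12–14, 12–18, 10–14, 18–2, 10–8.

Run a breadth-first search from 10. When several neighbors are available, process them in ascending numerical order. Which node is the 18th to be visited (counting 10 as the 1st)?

Visit 10; enqueue 2, 3, 8, 13, 14 → queue [2, 3, 8, 13, 14]
Visit 2; enqueue 7, 11, 15, 18 → queue [3, 8, 13, 14, 7, 11, 15, 18]
Visit 3; enqueue 1, 9, 16 → queue [8, 13, 14, 7, 11, 15, 18, 1, 9, 16]
Visit 8 → queue [13, 14, 7, 11, 15, 18, 1, 9, 16]
Visit 13 → queue [14, 7, 11, 15, 18, 1, 9, 16]
Visit 14; enqueue 4, 6, 12, 17 → queue [7, 11, 15, 18, 1, 9, 16, 4, 6, 12, 17]
Visit 7; enqueue 19 → queue [11, 15, 18, 1, 9, 16, 4, 6, 12, 17, 19]
Visit 11 → queue [15, 18, 1, 9, 16, 4, 6, 12, 17, 19]
Visit 15; enqueue 5 → queue [18, 1, 9, 16, 4, 6, 12, 17, 19, 5]
Visit 18 → queue [1, 9, 16, 4, 6, 12, 17, 19, 5]
Visit 1 → queue [9, 16, 4, 6, 12, 17, 19, 5]
Visit 9 → queue [16, 4, 6, 12, 17, 19, 5]
Visit 16 → queue [4, 6, 12, 17, 19, 5]
Visit 4 → queue [6, 12, 17, 19, 5]
Visit 6 → queue [12, 17, 19, 5]
Visit 12 → queue [17, 19, 5]
Visit 17 → queue [19, 5]
Visit 19 → queue [5]
Visit 5 → queue []

Visit order: 10, 2, 3, 8, 13, 14, 7, 11, 15, 18, 1, 9, 16, 4, 6, 12, 17, 19, 5

19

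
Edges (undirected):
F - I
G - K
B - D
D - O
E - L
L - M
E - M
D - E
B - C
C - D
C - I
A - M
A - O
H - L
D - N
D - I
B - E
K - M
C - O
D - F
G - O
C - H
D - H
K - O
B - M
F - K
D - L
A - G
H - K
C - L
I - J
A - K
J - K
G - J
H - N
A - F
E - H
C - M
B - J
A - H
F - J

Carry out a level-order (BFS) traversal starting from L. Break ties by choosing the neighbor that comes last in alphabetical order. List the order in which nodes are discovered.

L M H E D C K B A N O I F J G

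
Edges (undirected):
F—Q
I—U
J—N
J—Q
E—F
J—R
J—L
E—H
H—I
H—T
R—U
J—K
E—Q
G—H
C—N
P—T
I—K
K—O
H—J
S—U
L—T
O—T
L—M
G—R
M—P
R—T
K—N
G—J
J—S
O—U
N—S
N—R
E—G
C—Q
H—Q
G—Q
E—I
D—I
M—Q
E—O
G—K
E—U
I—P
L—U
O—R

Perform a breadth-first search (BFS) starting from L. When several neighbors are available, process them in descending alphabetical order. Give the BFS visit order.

L U T M J S R O I E P H Q N K G D F C

Visit L; enqueue U, T, M, J → queue [U, T, M, J]
Visit U; enqueue S, R, O, I, E → queue [T, M, J, S, R, O, I, E]
Visit T; enqueue P, H → queue [M, J, S, R, O, I, E, P, H]
Visit M; enqueue Q → queue [J, S, R, O, I, E, P, H, Q]
Visit J; enqueue N, K, G → queue [S, R, O, I, E, P, H, Q, N, K, G]
Visit S → queue [R, O, I, E, P, H, Q, N, K, G]
Visit R → queue [O, I, E, P, H, Q, N, K, G]
Visit O → queue [I, E, P, H, Q, N, K, G]
Visit I; enqueue D → queue [E, P, H, Q, N, K, G, D]
Visit E; enqueue F → queue [P, H, Q, N, K, G, D, F]
Visit P → queue [H, Q, N, K, G, D, F]
Visit H → queue [Q, N, K, G, D, F]
Visit Q; enqueue C → queue [N, K, G, D, F, C]
Visit N → queue [K, G, D, F, C]
Visit K → queue [G, D, F, C]
Visit G → queue [D, F, C]
Visit D → queue [F, C]
Visit F → queue [C]
Visit C → queue []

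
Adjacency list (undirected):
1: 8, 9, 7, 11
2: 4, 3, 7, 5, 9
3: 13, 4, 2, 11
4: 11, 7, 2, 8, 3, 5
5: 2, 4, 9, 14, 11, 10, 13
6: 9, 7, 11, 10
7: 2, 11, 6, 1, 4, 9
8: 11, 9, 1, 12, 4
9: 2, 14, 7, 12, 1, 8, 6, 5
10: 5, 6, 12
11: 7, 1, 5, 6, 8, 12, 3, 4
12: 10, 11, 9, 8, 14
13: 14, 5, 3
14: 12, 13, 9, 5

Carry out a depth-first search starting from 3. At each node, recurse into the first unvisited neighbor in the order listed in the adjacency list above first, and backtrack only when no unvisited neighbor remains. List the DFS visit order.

3 -> 13 -> 14 -> 12 -> 10 -> 5 -> 2 -> 4 -> 11 -> 7 -> 6 -> 9 -> 1 -> 8

Visit 3
3 → 13
13 → 14
14 → 12
12 → 10
10 → 5
5 → 2
2 → 4
4 → 11
11 → 7
7 → 6
6 → 9
9 → 1
1 → 8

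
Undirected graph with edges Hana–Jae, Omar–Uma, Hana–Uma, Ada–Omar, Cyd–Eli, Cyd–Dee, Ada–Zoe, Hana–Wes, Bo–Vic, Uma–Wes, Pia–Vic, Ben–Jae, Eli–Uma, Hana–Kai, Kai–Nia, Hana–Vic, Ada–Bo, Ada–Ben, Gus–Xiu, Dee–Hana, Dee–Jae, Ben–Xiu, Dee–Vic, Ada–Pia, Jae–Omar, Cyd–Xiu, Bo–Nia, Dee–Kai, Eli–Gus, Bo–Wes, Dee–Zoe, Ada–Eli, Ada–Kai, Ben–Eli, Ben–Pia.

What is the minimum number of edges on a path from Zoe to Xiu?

3

Level 0: Zoe
Level 1: Ada, Dee
Level 2: Ben, Bo, Cyd, Eli, Hana, Jae, Kai, Omar, Pia, Vic
Level 3: Gus, Nia, Uma, Wes, Xiu
Xiu first appears at level 3.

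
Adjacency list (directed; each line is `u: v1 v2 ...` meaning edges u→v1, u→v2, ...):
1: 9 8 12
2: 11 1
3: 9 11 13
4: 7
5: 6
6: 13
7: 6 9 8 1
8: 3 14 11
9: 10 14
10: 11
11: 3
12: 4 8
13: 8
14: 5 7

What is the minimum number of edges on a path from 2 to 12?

Level 0: 2
Level 1: 1, 11
Level 2: 3, 8, 9, 12
Level 3: 4, 10, 13, 14
Level 4: 5, 7
Level 5: 6
12 first appears at level 2.

2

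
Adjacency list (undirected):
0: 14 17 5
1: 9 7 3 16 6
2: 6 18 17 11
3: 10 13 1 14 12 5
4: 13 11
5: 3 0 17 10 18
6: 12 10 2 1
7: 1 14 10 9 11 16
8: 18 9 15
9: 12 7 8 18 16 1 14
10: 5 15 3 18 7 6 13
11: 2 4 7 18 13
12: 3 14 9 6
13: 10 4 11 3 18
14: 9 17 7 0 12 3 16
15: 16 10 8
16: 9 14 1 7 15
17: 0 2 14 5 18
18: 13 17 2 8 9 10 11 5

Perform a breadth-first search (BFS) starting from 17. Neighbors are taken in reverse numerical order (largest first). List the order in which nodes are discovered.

17 18 14 5 2 0 13 11 10 9 8 16 12 7 3 6 4 15 1

Visit 17; enqueue 18, 14, 5, 2, 0 → queue [18, 14, 5, 2, 0]
Visit 18; enqueue 13, 11, 10, 9, 8 → queue [14, 5, 2, 0, 13, 11, 10, 9, 8]
Visit 14; enqueue 16, 12, 7, 3 → queue [5, 2, 0, 13, 11, 10, 9, 8, 16, 12, 7, 3]
Visit 5 → queue [2, 0, 13, 11, 10, 9, 8, 16, 12, 7, 3]
Visit 2; enqueue 6 → queue [0, 13, 11, 10, 9, 8, 16, 12, 7, 3, 6]
Visit 0 → queue [13, 11, 10, 9, 8, 16, 12, 7, 3, 6]
Visit 13; enqueue 4 → queue [11, 10, 9, 8, 16, 12, 7, 3, 6, 4]
Visit 11 → queue [10, 9, 8, 16, 12, 7, 3, 6, 4]
Visit 10; enqueue 15 → queue [9, 8, 16, 12, 7, 3, 6, 4, 15]
Visit 9; enqueue 1 → queue [8, 16, 12, 7, 3, 6, 4, 15, 1]
Visit 8 → queue [16, 12, 7, 3, 6, 4, 15, 1]
Visit 16 → queue [12, 7, 3, 6, 4, 15, 1]
Visit 12 → queue [7, 3, 6, 4, 15, 1]
Visit 7 → queue [3, 6, 4, 15, 1]
Visit 3 → queue [6, 4, 15, 1]
Visit 6 → queue [4, 15, 1]
Visit 4 → queue [15, 1]
Visit 15 → queue [1]
Visit 1 → queue []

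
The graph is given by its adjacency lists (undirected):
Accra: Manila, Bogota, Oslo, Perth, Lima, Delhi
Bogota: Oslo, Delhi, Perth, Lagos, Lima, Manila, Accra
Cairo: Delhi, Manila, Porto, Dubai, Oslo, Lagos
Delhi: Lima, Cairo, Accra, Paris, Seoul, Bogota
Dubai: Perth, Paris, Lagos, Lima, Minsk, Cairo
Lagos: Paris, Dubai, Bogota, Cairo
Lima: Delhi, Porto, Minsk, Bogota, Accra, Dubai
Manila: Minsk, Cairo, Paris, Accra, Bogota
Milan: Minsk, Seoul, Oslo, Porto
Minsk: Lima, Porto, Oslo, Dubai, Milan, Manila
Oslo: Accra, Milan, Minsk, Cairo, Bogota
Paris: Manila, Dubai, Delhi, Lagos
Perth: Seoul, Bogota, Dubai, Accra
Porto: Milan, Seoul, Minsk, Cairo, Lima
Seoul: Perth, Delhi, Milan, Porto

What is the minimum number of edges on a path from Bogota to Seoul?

Level 0: Bogota
Level 1: Accra, Delhi, Lagos, Lima, Manila, Oslo, Perth
Level 2: Cairo, Dubai, Milan, Minsk, Paris, Porto, Seoul
Seoul first appears at level 2.

2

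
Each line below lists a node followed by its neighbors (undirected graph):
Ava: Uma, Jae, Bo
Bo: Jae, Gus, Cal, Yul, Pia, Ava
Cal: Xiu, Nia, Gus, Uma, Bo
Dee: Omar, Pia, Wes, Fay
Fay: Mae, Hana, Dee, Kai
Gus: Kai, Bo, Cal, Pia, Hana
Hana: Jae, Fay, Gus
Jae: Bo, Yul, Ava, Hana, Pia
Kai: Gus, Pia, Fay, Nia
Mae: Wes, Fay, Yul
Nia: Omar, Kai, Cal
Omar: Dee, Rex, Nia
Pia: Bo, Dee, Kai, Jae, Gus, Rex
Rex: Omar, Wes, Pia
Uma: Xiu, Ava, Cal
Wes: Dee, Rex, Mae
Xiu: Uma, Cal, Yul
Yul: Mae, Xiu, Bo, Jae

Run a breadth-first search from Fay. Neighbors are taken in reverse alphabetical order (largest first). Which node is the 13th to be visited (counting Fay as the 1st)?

Xiu

Visit Fay; enqueue Mae, Kai, Hana, Dee → queue [Mae, Kai, Hana, Dee]
Visit Mae; enqueue Yul, Wes → queue [Kai, Hana, Dee, Yul, Wes]
Visit Kai; enqueue Pia, Nia, Gus → queue [Hana, Dee, Yul, Wes, Pia, Nia, Gus]
Visit Hana; enqueue Jae → queue [Dee, Yul, Wes, Pia, Nia, Gus, Jae]
Visit Dee; enqueue Omar → queue [Yul, Wes, Pia, Nia, Gus, Jae, Omar]
Visit Yul; enqueue Xiu, Bo → queue [Wes, Pia, Nia, Gus, Jae, Omar, Xiu, Bo]
Visit Wes; enqueue Rex → queue [Pia, Nia, Gus, Jae, Omar, Xiu, Bo, Rex]
Visit Pia → queue [Nia, Gus, Jae, Omar, Xiu, Bo, Rex]
Visit Nia; enqueue Cal → queue [Gus, Jae, Omar, Xiu, Bo, Rex, Cal]
Visit Gus → queue [Jae, Omar, Xiu, Bo, Rex, Cal]
Visit Jae; enqueue Ava → queue [Omar, Xiu, Bo, Rex, Cal, Ava]
Visit Omar → queue [Xiu, Bo, Rex, Cal, Ava]
Visit Xiu; enqueue Uma → queue [Bo, Rex, Cal, Ava, Uma]
Visit Bo → queue [Rex, Cal, Ava, Uma]
Visit Rex → queue [Cal, Ava, Uma]
Visit Cal → queue [Ava, Uma]
Visit Ava → queue [Uma]
Visit Uma → queue []

Visit order: Fay, Mae, Kai, Hana, Dee, Yul, Wes, Pia, Nia, Gus, Jae, Omar, Xiu, Bo, Rex, Cal, Ava, Uma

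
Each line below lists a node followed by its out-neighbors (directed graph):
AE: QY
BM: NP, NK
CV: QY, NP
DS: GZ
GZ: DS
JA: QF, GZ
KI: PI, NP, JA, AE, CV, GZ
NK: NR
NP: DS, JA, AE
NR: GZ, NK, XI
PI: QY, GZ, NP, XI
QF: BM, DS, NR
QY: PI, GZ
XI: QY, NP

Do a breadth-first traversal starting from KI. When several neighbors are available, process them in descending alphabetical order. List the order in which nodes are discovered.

KI → PI → NP → JA → GZ → CV → AE → XI → QY → DS → QF → NR → BM → NK

Visit KI; enqueue PI, NP, JA, GZ, CV, AE → queue [PI, NP, JA, GZ, CV, AE]
Visit PI; enqueue XI, QY → queue [NP, JA, GZ, CV, AE, XI, QY]
Visit NP; enqueue DS → queue [JA, GZ, CV, AE, XI, QY, DS]
Visit JA; enqueue QF → queue [GZ, CV, AE, XI, QY, DS, QF]
Visit GZ → queue [CV, AE, XI, QY, DS, QF]
Visit CV → queue [AE, XI, QY, DS, QF]
Visit AE → queue [XI, QY, DS, QF]
Visit XI → queue [QY, DS, QF]
Visit QY → queue [DS, QF]
Visit DS → queue [QF]
Visit QF; enqueue NR, BM → queue [NR, BM]
Visit NR; enqueue NK → queue [BM, NK]
Visit BM → queue [NK]
Visit NK → queue []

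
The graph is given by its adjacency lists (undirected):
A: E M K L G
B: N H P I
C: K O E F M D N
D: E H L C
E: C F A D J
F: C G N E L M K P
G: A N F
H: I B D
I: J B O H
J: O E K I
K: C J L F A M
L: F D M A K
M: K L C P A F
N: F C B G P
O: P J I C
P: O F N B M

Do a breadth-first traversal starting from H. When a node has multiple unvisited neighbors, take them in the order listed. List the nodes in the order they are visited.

H -> I -> B -> D -> J -> O -> N -> P -> E -> L -> C -> K -> F -> G -> M -> A

Visit H; enqueue I, B, D → queue [I, B, D]
Visit I; enqueue J, O → queue [B, D, J, O]
Visit B; enqueue N, P → queue [D, J, O, N, P]
Visit D; enqueue E, L, C → queue [J, O, N, P, E, L, C]
Visit J; enqueue K → queue [O, N, P, E, L, C, K]
Visit O → queue [N, P, E, L, C, K]
Visit N; enqueue F, G → queue [P, E, L, C, K, F, G]
Visit P; enqueue M → queue [E, L, C, K, F, G, M]
Visit E; enqueue A → queue [L, C, K, F, G, M, A]
Visit L → queue [C, K, F, G, M, A]
Visit C → queue [K, F, G, M, A]
Visit K → queue [F, G, M, A]
Visit F → queue [G, M, A]
Visit G → queue [M, A]
Visit M → queue [A]
Visit A → queue []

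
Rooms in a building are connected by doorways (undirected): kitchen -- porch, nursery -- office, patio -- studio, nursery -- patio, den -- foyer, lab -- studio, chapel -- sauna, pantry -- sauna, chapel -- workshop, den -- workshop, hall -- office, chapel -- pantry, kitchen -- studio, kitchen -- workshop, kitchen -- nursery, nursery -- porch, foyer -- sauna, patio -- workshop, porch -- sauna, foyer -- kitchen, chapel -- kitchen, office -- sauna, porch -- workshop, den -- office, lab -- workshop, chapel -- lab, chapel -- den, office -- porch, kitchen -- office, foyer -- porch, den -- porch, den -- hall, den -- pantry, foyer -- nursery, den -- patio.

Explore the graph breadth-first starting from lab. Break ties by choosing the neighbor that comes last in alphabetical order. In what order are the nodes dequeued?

Visit lab; enqueue workshop, studio, chapel → queue [workshop, studio, chapel]
Visit workshop; enqueue porch, patio, kitchen, den → queue [studio, chapel, porch, patio, kitchen, den]
Visit studio → queue [chapel, porch, patio, kitchen, den]
Visit chapel; enqueue sauna, pantry → queue [porch, patio, kitchen, den, sauna, pantry]
Visit porch; enqueue office, nursery, foyer → queue [patio, kitchen, den, sauna, pantry, office, nursery, foyer]
Visit patio → queue [kitchen, den, sauna, pantry, office, nursery, foyer]
Visit kitchen → queue [den, sauna, pantry, office, nursery, foyer]
Visit den; enqueue hall → queue [sauna, pantry, office, nursery, foyer, hall]
Visit sauna → queue [pantry, office, nursery, foyer, hall]
Visit pantry → queue [office, nursery, foyer, hall]
Visit office → queue [nursery, foyer, hall]
Visit nursery → queue [foyer, hall]
Visit foyer → queue [hall]
Visit hall → queue []

lab -> workshop -> studio -> chapel -> porch -> patio -> kitchen -> den -> sauna -> pantry -> office -> nursery -> foyer -> hall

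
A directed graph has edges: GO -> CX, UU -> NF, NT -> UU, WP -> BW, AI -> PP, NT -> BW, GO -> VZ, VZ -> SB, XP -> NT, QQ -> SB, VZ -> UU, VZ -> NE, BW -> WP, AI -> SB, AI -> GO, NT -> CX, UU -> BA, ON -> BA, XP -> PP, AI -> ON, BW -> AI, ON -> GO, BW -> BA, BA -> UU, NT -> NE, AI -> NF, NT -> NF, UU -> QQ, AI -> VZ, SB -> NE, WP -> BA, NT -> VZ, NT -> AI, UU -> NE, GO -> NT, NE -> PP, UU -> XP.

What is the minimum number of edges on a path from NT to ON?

2

Level 0: NT
Level 1: AI, BW, CX, NE, NF, UU, VZ
Level 2: BA, GO, ON, PP, QQ, SB, WP, XP
ON first appears at level 2.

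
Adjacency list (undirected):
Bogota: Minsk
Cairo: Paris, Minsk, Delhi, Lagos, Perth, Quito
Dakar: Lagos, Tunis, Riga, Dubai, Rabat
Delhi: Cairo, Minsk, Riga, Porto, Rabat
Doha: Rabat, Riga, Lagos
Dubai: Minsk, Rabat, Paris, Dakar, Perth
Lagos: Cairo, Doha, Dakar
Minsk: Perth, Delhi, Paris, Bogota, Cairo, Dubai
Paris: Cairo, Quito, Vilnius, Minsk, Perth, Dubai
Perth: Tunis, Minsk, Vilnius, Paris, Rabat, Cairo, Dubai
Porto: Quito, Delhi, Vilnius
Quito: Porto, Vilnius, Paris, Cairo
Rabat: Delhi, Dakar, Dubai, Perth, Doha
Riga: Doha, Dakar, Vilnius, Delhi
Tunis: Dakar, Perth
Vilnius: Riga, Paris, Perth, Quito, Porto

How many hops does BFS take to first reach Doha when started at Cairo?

Level 0: Cairo
Level 1: Delhi, Lagos, Minsk, Paris, Perth, Quito
Level 2: Bogota, Dakar, Doha, Dubai, Porto, Rabat, Riga, Tunis, Vilnius
Doha first appears at level 2.

2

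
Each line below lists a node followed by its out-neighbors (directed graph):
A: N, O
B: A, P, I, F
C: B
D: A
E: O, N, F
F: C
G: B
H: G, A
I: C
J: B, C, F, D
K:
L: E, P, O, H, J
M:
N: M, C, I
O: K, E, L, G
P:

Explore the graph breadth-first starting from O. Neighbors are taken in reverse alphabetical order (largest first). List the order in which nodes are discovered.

O → L → K → G → E → P → J → H → B → N → F → D → C → A → I → M

Visit O; enqueue L, K, G, E → queue [L, K, G, E]
Visit L; enqueue P, J, H → queue [K, G, E, P, J, H]
Visit K → queue [G, E, P, J, H]
Visit G; enqueue B → queue [E, P, J, H, B]
Visit E; enqueue N, F → queue [P, J, H, B, N, F]
Visit P → queue [J, H, B, N, F]
Visit J; enqueue D, C → queue [H, B, N, F, D, C]
Visit H; enqueue A → queue [B, N, F, D, C, A]
Visit B; enqueue I → queue [N, F, D, C, A, I]
Visit N; enqueue M → queue [F, D, C, A, I, M]
Visit F → queue [D, C, A, I, M]
Visit D → queue [C, A, I, M]
Visit C → queue [A, I, M]
Visit A → queue [I, M]
Visit I → queue [M]
Visit M → queue []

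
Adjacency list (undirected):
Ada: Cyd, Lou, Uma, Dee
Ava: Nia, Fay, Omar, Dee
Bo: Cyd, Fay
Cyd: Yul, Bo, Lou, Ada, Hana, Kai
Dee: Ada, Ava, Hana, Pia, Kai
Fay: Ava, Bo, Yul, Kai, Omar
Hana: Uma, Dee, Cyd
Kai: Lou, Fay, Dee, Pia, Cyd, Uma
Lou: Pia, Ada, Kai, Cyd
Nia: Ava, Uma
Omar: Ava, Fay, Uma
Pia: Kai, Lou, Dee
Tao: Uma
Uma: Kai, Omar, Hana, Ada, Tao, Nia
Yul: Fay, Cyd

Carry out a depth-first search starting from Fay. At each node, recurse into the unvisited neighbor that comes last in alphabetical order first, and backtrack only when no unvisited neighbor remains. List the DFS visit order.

Fay → Yul → Cyd → Lou → Pia → Kai → Uma → Tao → Omar → Ava → Nia → Dee → Hana → Ada → Bo

Visit Fay
Fay → Yul
Yul → Cyd
Cyd → Lou
Lou → Pia
Pia → Kai
Kai → Uma
Uma → Tao
Uma → Omar
Omar → Ava
Ava → Nia
Ava → Dee
Dee → Hana
Dee → Ada
Cyd → Bo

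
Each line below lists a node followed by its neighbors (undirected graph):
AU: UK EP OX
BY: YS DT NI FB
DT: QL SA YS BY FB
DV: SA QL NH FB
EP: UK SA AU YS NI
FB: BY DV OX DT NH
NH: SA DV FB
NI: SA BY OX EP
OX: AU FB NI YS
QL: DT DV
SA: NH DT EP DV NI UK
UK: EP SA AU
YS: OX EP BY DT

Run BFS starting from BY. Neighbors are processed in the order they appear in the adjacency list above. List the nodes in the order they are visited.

BY, YS, DT, NI, FB, OX, EP, QL, SA, DV, NH, AU, UK

Visit BY; enqueue YS, DT, NI, FB → queue [YS, DT, NI, FB]
Visit YS; enqueue OX, EP → queue [DT, NI, FB, OX, EP]
Visit DT; enqueue QL, SA → queue [NI, FB, OX, EP, QL, SA]
Visit NI → queue [FB, OX, EP, QL, SA]
Visit FB; enqueue DV, NH → queue [OX, EP, QL, SA, DV, NH]
Visit OX; enqueue AU → queue [EP, QL, SA, DV, NH, AU]
Visit EP; enqueue UK → queue [QL, SA, DV, NH, AU, UK]
Visit QL → queue [SA, DV, NH, AU, UK]
Visit SA → queue [DV, NH, AU, UK]
Visit DV → queue [NH, AU, UK]
Visit NH → queue [AU, UK]
Visit AU → queue [UK]
Visit UK → queue []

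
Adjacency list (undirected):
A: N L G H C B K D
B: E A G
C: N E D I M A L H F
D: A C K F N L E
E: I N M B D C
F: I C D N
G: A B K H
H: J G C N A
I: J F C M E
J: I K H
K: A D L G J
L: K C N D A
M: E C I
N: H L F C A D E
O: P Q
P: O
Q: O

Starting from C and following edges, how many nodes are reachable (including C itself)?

14

BFS from C visits: C, A, D, E, F, H, I, L, M, N, B, G, K, J
Reachable nodes: 14 of 17 total.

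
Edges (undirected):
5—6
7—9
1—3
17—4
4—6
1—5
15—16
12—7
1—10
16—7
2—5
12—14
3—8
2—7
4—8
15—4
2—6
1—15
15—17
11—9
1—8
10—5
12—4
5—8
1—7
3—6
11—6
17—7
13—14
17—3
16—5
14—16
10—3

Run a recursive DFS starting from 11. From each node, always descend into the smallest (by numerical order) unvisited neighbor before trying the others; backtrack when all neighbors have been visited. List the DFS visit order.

11, 6, 2, 5, 1, 3, 8, 4, 12, 7, 9, 16, 14, 13, 15, 17, 10

Visit 11
11 → 6
6 → 2
2 → 5
5 → 1
1 → 3
3 → 8
8 → 4
4 → 12
12 → 7
7 → 9
7 → 16
16 → 14
14 → 13
16 → 15
15 → 17
3 → 10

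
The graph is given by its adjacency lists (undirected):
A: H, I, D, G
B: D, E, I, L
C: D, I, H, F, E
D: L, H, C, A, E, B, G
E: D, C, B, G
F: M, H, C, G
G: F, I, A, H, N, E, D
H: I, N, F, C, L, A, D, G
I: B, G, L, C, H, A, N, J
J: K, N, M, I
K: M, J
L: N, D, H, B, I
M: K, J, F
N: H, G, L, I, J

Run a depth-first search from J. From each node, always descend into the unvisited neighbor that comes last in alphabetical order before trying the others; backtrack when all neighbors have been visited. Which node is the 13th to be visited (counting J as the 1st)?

B

Visit J
J → N
N → L
L → I
I → H
H → G
G → F
F → M
M → K
F → C
C → E
E → D
D → B
D → A

Visit order: J, N, L, I, H, G, F, M, K, C, E, D, B, A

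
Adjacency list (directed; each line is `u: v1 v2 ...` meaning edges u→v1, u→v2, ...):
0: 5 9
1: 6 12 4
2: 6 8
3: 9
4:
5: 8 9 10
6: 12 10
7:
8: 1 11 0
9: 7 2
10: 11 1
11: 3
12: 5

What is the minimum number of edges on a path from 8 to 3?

2

Level 0: 8
Level 1: 0, 1, 11
Level 2: 3, 4, 5, 6, 9, 12
Level 3: 2, 7, 10
3 first appears at level 2.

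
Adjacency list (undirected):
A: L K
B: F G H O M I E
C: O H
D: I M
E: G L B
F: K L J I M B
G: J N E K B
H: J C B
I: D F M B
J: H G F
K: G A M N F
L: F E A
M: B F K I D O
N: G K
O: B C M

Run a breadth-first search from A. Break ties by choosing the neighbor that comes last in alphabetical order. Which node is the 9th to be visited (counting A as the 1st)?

Visit A; enqueue L, K → queue [L, K]
Visit L; enqueue F, E → queue [K, F, E]
Visit K; enqueue N, M, G → queue [F, E, N, M, G]
Visit F; enqueue J, I, B → queue [E, N, M, G, J, I, B]
Visit E → queue [N, M, G, J, I, B]
Visit N → queue [M, G, J, I, B]
Visit M; enqueue O, D → queue [G, J, I, B, O, D]
Visit G → queue [J, I, B, O, D]
Visit J; enqueue H → queue [I, B, O, D, H]
Visit I → queue [B, O, D, H]
Visit B → queue [O, D, H]
Visit O; enqueue C → queue [D, H, C]
Visit D → queue [H, C]
Visit H → queue [C]
Visit C → queue []

Visit order: A, L, K, F, E, N, M, G, J, I, B, O, D, H, C

J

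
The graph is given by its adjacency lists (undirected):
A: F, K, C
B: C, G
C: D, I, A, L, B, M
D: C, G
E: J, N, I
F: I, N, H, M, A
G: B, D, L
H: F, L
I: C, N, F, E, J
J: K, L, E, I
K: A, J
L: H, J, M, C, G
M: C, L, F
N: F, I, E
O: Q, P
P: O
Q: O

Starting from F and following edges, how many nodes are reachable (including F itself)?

BFS from F visits: F, N, M, I, H, A, E, L, C, J, K, G, D, B
Reachable nodes: 14 of 17 total.

14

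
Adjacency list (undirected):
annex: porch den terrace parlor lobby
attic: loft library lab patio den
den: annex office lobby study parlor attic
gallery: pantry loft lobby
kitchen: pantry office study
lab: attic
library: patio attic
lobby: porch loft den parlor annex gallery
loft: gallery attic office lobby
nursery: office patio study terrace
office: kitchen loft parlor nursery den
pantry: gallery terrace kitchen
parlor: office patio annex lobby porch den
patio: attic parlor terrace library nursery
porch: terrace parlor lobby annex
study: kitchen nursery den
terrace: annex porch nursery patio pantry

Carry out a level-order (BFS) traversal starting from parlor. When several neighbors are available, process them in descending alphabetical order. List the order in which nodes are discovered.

Visit parlor; enqueue porch, patio, office, lobby, den, annex → queue [porch, patio, office, lobby, den, annex]
Visit porch; enqueue terrace → queue [patio, office, lobby, den, annex, terrace]
Visit patio; enqueue nursery, library, attic → queue [office, lobby, den, annex, terrace, nursery, library, attic]
Visit office; enqueue loft, kitchen → queue [lobby, den, annex, terrace, nursery, library, attic, loft, kitchen]
Visit lobby; enqueue gallery → queue [den, annex, terrace, nursery, library, attic, loft, kitchen, gallery]
Visit den; enqueue study → queue [annex, terrace, nursery, library, attic, loft, kitchen, gallery, study]
Visit annex → queue [terrace, nursery, library, attic, loft, kitchen, gallery, study]
Visit terrace; enqueue pantry → queue [nursery, library, attic, loft, kitchen, gallery, study, pantry]
Visit nursery → queue [library, attic, loft, kitchen, gallery, study, pantry]
Visit library → queue [attic, loft, kitchen, gallery, study, pantry]
Visit attic; enqueue lab → queue [loft, kitchen, gallery, study, pantry, lab]
Visit loft → queue [kitchen, gallery, study, pantry, lab]
Visit kitchen → queue [gallery, study, pantry, lab]
Visit gallery → queue [study, pantry, lab]
Visit study → queue [pantry, lab]
Visit pantry → queue [lab]
Visit lab → queue []

parlor → porch → patio → office → lobby → den → annex → terrace → nursery → library → attic → loft → kitchen → gallery → study → pantry → lab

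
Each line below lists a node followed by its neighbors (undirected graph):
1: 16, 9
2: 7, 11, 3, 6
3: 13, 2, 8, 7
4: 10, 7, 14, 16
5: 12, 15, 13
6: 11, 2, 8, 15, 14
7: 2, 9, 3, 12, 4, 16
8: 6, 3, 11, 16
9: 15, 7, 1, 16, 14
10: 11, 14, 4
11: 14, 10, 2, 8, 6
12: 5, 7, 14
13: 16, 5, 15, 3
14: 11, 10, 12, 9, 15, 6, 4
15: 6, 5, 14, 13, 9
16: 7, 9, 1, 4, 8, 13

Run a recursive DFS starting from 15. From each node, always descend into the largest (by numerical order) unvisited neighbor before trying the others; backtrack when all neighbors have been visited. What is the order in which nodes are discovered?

Visit 15
15 → 14
14 → 12
12 → 7
7 → 16
16 → 13
13 → 5
13 → 3
3 → 8
8 → 11
11 → 10
10 → 4
11 → 6
6 → 2
16 → 9
9 → 1

15, 14, 12, 7, 16, 13, 5, 3, 8, 11, 10, 4, 6, 2, 9, 1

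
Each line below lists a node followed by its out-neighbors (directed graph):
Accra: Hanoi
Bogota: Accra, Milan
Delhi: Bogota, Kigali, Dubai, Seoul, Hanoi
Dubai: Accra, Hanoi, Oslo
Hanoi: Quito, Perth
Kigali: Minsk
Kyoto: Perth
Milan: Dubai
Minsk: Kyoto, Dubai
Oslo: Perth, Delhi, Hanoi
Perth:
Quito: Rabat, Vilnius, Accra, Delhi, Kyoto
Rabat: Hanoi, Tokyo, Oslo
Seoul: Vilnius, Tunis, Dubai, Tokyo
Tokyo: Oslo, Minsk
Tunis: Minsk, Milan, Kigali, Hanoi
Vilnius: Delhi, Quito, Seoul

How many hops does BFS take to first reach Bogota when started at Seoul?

3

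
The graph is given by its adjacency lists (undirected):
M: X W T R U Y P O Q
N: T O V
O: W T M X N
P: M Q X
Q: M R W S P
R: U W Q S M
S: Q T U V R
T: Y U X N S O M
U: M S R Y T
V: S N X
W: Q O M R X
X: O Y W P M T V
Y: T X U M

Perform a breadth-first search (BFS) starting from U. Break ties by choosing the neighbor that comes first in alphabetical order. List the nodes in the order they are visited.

U → M → R → S → T → Y → O → P → Q → W → X → V → N

Visit U; enqueue M, R, S, T, Y → queue [M, R, S, T, Y]
Visit M; enqueue O, P, Q, W, X → queue [R, S, T, Y, O, P, Q, W, X]
Visit R → queue [S, T, Y, O, P, Q, W, X]
Visit S; enqueue V → queue [T, Y, O, P, Q, W, X, V]
Visit T; enqueue N → queue [Y, O, P, Q, W, X, V, N]
Visit Y → queue [O, P, Q, W, X, V, N]
Visit O → queue [P, Q, W, X, V, N]
Visit P → queue [Q, W, X, V, N]
Visit Q → queue [W, X, V, N]
Visit W → queue [X, V, N]
Visit X → queue [V, N]
Visit V → queue [N]
Visit N → queue []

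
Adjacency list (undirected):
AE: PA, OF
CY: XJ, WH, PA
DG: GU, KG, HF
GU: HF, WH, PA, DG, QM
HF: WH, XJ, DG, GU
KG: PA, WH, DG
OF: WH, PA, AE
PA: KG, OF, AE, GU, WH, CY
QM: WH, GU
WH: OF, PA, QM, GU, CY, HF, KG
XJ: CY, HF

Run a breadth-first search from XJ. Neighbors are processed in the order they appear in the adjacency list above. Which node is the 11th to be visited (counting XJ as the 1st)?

AE

Visit XJ; enqueue CY, HF → queue [CY, HF]
Visit CY; enqueue WH, PA → queue [HF, WH, PA]
Visit HF; enqueue DG, GU → queue [WH, PA, DG, GU]
Visit WH; enqueue OF, QM, KG → queue [PA, DG, GU, OF, QM, KG]
Visit PA; enqueue AE → queue [DG, GU, OF, QM, KG, AE]
Visit DG → queue [GU, OF, QM, KG, AE]
Visit GU → queue [OF, QM, KG, AE]
Visit OF → queue [QM, KG, AE]
Visit QM → queue [KG, AE]
Visit KG → queue [AE]
Visit AE → queue []

Visit order: XJ, CY, HF, WH, PA, DG, GU, OF, QM, KG, AE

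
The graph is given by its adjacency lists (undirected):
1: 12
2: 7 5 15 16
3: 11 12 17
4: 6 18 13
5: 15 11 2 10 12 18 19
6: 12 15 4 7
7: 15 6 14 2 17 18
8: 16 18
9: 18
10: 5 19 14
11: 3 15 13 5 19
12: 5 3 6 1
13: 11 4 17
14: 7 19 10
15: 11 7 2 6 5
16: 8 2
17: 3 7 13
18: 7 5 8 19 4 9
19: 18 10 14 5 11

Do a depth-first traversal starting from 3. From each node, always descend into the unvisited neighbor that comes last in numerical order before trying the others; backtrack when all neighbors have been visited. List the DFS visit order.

3 17 13 11 19 18 9 8 16 2 15 7 14 10 5 12 6 4 1

Visit 3
3 → 17
17 → 13
13 → 11
11 → 19
19 → 18
18 → 9
18 → 8
8 → 16
16 → 2
2 → 15
15 → 7
7 → 14
14 → 10
10 → 5
5 → 12
12 → 6
6 → 4
12 → 1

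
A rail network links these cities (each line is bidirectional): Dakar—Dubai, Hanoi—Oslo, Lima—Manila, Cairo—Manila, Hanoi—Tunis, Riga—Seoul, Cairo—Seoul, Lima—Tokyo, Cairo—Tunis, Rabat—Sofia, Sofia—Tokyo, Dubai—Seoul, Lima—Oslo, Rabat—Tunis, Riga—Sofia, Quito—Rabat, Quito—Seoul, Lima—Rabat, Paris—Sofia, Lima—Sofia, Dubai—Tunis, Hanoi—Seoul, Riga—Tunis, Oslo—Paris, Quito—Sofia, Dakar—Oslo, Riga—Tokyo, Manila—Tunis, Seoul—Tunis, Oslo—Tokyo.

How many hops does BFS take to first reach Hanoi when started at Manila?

Level 0: Manila
Level 1: Cairo, Lima, Tunis
Level 2: Dubai, Hanoi, Oslo, Rabat, Riga, Seoul, Sofia, Tokyo
Level 3: Dakar, Paris, Quito
Hanoi first appears at level 2.

2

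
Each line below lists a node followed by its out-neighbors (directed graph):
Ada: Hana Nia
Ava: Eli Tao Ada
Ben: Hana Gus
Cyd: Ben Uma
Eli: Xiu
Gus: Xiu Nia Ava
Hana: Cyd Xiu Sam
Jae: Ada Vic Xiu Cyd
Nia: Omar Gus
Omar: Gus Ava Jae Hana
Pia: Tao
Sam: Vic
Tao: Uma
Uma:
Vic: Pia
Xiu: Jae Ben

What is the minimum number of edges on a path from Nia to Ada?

3

Level 0: Nia
Level 1: Gus, Omar
Level 2: Ava, Hana, Jae, Xiu
Level 3: Ada, Ben, Cyd, Eli, Sam, Tao, Vic
Level 4: Pia, Uma
Ada first appears at level 3.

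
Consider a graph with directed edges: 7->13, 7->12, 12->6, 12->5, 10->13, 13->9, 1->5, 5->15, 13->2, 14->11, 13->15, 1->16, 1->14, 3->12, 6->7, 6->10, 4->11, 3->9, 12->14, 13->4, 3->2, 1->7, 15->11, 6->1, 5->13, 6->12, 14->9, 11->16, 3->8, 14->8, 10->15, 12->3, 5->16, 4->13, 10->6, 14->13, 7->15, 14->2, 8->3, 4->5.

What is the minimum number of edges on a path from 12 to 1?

2

Level 0: 12
Level 1: 3, 5, 6, 14
Level 2: 1, 2, 7, 8, 9, 10, 11, 13, 15, 16
Level 3: 4
1 first appears at level 2.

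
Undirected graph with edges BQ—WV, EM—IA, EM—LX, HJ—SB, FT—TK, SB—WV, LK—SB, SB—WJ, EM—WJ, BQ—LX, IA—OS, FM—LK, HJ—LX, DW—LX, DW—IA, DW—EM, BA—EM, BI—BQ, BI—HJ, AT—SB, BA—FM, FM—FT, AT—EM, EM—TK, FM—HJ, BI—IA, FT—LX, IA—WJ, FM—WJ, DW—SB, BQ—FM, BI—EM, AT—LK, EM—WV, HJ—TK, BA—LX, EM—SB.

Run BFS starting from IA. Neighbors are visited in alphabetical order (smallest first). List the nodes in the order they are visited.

Visit IA; enqueue BI, DW, EM, OS, WJ → queue [BI, DW, EM, OS, WJ]
Visit BI; enqueue BQ, HJ → queue [DW, EM, OS, WJ, BQ, HJ]
Visit DW; enqueue LX, SB → queue [EM, OS, WJ, BQ, HJ, LX, SB]
Visit EM; enqueue AT, BA, TK, WV → queue [OS, WJ, BQ, HJ, LX, SB, AT, BA, TK, WV]
Visit OS → queue [WJ, BQ, HJ, LX, SB, AT, BA, TK, WV]
Visit WJ; enqueue FM → queue [BQ, HJ, LX, SB, AT, BA, TK, WV, FM]
Visit BQ → queue [HJ, LX, SB, AT, BA, TK, WV, FM]
Visit HJ → queue [LX, SB, AT, BA, TK, WV, FM]
Visit LX; enqueue FT → queue [SB, AT, BA, TK, WV, FM, FT]
Visit SB; enqueue LK → queue [AT, BA, TK, WV, FM, FT, LK]
Visit AT → queue [BA, TK, WV, FM, FT, LK]
Visit BA → queue [TK, WV, FM, FT, LK]
Visit TK → queue [WV, FM, FT, LK]
Visit WV → queue [FM, FT, LK]
Visit FM → queue [FT, LK]
Visit FT → queue [LK]
Visit LK → queue []

IA, BI, DW, EM, OS, WJ, BQ, HJ, LX, SB, AT, BA, TK, WV, FM, FT, LK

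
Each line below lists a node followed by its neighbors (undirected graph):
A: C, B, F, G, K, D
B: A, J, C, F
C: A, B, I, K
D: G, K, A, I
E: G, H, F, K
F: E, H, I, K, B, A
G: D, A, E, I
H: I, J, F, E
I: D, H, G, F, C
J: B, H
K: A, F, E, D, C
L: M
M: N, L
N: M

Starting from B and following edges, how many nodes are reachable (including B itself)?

11

BFS from B visits: B, A, J, C, F, G, K, D, H, I, E
Reachable nodes: 11 of 14 total.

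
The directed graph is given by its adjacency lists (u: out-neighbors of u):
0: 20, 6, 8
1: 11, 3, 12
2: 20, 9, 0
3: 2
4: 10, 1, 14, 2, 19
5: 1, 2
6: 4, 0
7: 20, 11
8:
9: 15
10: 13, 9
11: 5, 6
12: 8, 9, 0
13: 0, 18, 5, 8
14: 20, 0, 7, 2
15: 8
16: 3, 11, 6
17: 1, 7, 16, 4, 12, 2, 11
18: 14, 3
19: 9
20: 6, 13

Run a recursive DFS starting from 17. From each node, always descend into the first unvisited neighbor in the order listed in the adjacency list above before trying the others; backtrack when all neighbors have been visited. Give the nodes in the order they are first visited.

17 1 11 5 2 20 6 4 10 13 0 8 18 14 7 3 9 15 19 12 16

Visit 17
17 → 1
1 → 11
11 → 5
5 → 2
2 → 20
20 → 6
6 → 4
4 → 10
10 → 13
13 → 0
0 → 8
13 → 18
18 → 14
14 → 7
18 → 3
10 → 9
9 → 15
4 → 19
1 → 12
17 → 16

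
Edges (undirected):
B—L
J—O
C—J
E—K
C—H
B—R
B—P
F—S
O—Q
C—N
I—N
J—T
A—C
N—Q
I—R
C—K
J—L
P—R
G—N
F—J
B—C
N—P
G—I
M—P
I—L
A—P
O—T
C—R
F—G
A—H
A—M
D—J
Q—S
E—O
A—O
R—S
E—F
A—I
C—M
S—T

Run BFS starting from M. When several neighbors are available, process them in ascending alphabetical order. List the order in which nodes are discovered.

M → A → C → P → H → I → O → B → J → K → N → R → G → L → E → Q → T → D → F → S

Visit M; enqueue A, C, P → queue [A, C, P]
Visit A; enqueue H, I, O → queue [C, P, H, I, O]
Visit C; enqueue B, J, K, N, R → queue [P, H, I, O, B, J, K, N, R]
Visit P → queue [H, I, O, B, J, K, N, R]
Visit H → queue [I, O, B, J, K, N, R]
Visit I; enqueue G, L → queue [O, B, J, K, N, R, G, L]
Visit O; enqueue E, Q, T → queue [B, J, K, N, R, G, L, E, Q, T]
Visit B → queue [J, K, N, R, G, L, E, Q, T]
Visit J; enqueue D, F → queue [K, N, R, G, L, E, Q, T, D, F]
Visit K → queue [N, R, G, L, E, Q, T, D, F]
Visit N → queue [R, G, L, E, Q, T, D, F]
Visit R; enqueue S → queue [G, L, E, Q, T, D, F, S]
Visit G → queue [L, E, Q, T, D, F, S]
Visit L → queue [E, Q, T, D, F, S]
Visit E → queue [Q, T, D, F, S]
Visit Q → queue [T, D, F, S]
Visit T → queue [D, F, S]
Visit D → queue [F, S]
Visit F → queue [S]
Visit S → queue []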